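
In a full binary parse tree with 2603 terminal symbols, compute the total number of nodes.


Leaf nodes (terminals): 2603
Internal nodes = n - 1 = 2603 - 1 = 2602
Total = leaves + internal = 2603 + 2602 = 5205

5205


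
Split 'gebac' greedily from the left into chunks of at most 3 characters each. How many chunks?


'gebac' has 5 characters.
Chunking with max size 3:
  Chunk 1: 'geb' (positions 0-2)
  Chunk 2: 'ac' (positions 3-4)
Total chunks: ceil(5 / 3) = 2

2


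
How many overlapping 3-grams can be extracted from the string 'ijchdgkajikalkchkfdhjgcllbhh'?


String 'ijchdgkajikalkchkfdhjgcllbhh' has length L = 28.
Number of overlapping n-grams = L - n + 1
Substituting: 28 - 3 + 1 = 26

26


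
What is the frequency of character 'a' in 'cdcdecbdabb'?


Scanning 'cdcdecbdabb' for 'a':
  Position 8: 'a' -> MATCH (count: 1)
Total occurrences of 'a': 1

1


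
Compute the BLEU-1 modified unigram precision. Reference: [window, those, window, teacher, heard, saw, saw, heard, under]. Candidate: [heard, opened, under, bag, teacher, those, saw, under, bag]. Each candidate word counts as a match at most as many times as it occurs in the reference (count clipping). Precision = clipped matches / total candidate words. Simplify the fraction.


Reference word counts: {'heard': 2, 'saw': 2, 'teacher': 1, 'those': 1, 'under': 1, 'window': 2}
Checking each candidate word (with clipping):
  'heard' -> in reference (ref count 2, used 1/2) -> match (matches: 1)
  'opened' -> not in reference -> no match (matches: 1)
  'under' -> in reference (ref count 1, used 1/1) -> match (matches: 2)
  'bag' -> not in reference -> no match (matches: 2)
  'teacher' -> in reference (ref count 1, used 1/1) -> match (matches: 3)
  'those' -> in reference (ref count 1, used 1/1) -> match (matches: 4)
  'saw' -> in reference (ref count 2, used 1/2) -> match (matches: 5)
  'under' -> ref count 1 already used up (1/1) -> clipped, no match (matches: 5)
  'bag' -> not in reference -> no match (matches: 5)
Clipped matches: 5, Candidate length: 9
Precision = 5/9

5/9


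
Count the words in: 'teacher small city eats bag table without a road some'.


Counting words by splitting on spaces:
  Word 1: 'teacher'
  Word 2: 'small'
  Word 3: 'city'
  Word 4: 'eats'
  Word 5: 'bag'
  Word 6: 'table'
  Word 7: 'without'
  Word 8: 'a'
  Word 9: 'road'
  Word 10: 'some'
Total words: 10

10


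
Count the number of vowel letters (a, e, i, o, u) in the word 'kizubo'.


Scanning each character of 'kizubo':
  Position 1: 'k' -> consonant (running count: 0)
  Position 2: 'i' -> vowel (running count: 1)
  Position 3: 'z' -> consonant (running count: 1)
  Position 4: 'u' -> vowel (running count: 2)
  Position 5: 'b' -> consonant (running count: 2)
  Position 6: 'o' -> vowel (running count: 3)
Total vowels: 3

3


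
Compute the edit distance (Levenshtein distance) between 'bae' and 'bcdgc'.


Building DP table for s1='bae' (len 3) and s2='bcdgc' (len 5):
       b  c  d  g  c
    0  1  2  3  4  5
  b 1  0  1  2  3  4
  a 2  1  1  2  3  4
  e 3  2  2  2  3  4
Edit distance = dp[3][5] = 4

4


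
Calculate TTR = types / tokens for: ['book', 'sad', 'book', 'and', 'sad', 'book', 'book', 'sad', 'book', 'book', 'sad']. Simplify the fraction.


Tokens: 11
Unique types: ('and', 'book', 'sad') = 3
TTR = 3/11
Already in lowest terms.

3/11


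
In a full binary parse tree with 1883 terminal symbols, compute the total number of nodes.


Leaf nodes (terminals): 1883
Internal nodes = n - 1 = 1883 - 1 = 1882
Total = leaves + internal = 1883 + 1882 = 3765

3765


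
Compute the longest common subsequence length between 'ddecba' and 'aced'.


DP table for LCS of 'ddecba' and 'aced':
       a  c  e  d
    0  0  0  0  0
  d 0  0  0  0  1
  d 0  0  0  0  1
  e 0  0  0  1  1
  c 0  0  1  1  1
  b 0  0  1  1  1
  a 0  1  1  1  1
LCS: 'd'
LCS length = 1

1


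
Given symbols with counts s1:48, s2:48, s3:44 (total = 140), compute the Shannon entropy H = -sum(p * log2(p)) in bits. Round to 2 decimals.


Computing entropy H = -sum(p_i * log2(p_i)):
  s1: p = 48/140 = 0.3429, -p*log2(p) = 0.5295
  s2: p = 48/140 = 0.3429, -p*log2(p) = 0.5295
  s3: p = 44/140 = 0.3143, -p*log2(p) = 0.5248
H = sum of terms = 1.5838
Rounded to 2 decimals: 1.58

1.58


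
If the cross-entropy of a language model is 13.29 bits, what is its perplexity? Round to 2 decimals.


Perplexity formula: PP = 2^H
H = 13.29
PP = 2^13.29
Decompose: 2^13.29 = 2^13 * 2^0.29
2^13 = 8192, 2^0.29 ~ 1.2226403
PP ~ 8192 * 1.2226403 = 10015.8693376
Rounded to 2 decimals: 10015.87

10015.87


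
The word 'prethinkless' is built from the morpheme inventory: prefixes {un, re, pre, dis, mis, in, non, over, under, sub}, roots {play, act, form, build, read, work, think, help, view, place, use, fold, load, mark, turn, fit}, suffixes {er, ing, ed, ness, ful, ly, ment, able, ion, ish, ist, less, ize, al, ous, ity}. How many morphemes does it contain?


Segmenting 'prethinkless' against the inventory:
  'pre' -> prefix (morpheme 1)
  'think' -> root (morpheme 2)
  'less' -> suffix (morpheme 3)
Total morphemes: 3

3


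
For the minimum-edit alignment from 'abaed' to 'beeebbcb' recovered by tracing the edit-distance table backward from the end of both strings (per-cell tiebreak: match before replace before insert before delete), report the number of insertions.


Edit distance = 7. Backtracking from cell (5, 8) with preference match > replace > insert > delete,
then listing the resulting alignment 'abaed' -> 'beeebbcb' left to right:
  Step 1: insert 'b' [insertion #1]
  Step 2: insert 'e' [insertion #2]
  Step 3: insert 'e' [insertion #3]
  Step 4: replace a->e
  Step 5: keep 'b'
  Step 6: replace a->b
  Step 7: replace e->c
  Step 8: replace d->b
Total insertions: 3

3


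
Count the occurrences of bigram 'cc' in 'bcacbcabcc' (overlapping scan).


Scanning 'bcacbcabcc' for bigram 'cc':
  Position 0: 'bc' -> no
  Position 1: 'ca' -> no
  Position 2: 'ac' -> no
  Position 3: 'cb' -> no
  Position 4: 'bc' -> no
  Position 5: 'ca' -> no
  Position 6: 'ab' -> no
  Position 7: 'bc' -> no
  Position 8: 'cc' -> MATCH
Total matches: 1

1


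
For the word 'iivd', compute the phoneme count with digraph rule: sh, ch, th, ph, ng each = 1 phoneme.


Parsing 'iivd' greedily, digraphs first:
  'i' -> vowel phoneme (phonemes so far: 1)
  'i' -> vowel phoneme (phonemes so far: 2)
  'v' -> consonant phoneme (phonemes so far: 3)
  'd' -> consonant phoneme (phonemes so far: 4)
Total phonemes: 4

4


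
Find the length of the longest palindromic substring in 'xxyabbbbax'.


Scanning 'xxyabbbbax' for palindromic substrings.
Substring at positions 3-8: 'abbbba'.
Check: reverse('abbbba') = 'abbbba' -> palindrome confirmed.
Neighbouring characters ('y' / 'x') break symmetry, so it cannot extend further.
No longer palindromic substring exists; longest length = 6

6


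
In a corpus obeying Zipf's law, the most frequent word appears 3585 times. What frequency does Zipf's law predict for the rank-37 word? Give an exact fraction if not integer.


Zipf's law: freq(rank) = f1 / rank
f1 = 3585, rank = 37
freq = 3585 / 37
GCD(3585, 37) = 1
Simplified: 3585/37

3585/37


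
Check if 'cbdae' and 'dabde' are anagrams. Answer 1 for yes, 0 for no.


Sort characters of 'cbdae': 'abcde'
Sort characters of 'dabde': 'abdde'
Sorted forms differ -> they are NOT anagrams
Result: 0

0


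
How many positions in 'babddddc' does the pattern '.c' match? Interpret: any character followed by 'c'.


Pattern: .c means any character followed by 'c'.
Scanning 'babddddc' position-by-position:
  Pos 0: window 'ba' -> no
  Pos 1: window 'ab' -> no
  Pos 2: window 'bd' -> no
  Pos 3: window 'dd' -> no
  Pos 4: window 'dd' -> no
  Pos 5: window 'dd' -> no
  Pos 6: window 'dc' -> MATCH
  Pos 7: window 'c' -> no
Total matches: 1

1


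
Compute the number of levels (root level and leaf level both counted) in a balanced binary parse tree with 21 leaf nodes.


In a balanced binary tree with n leaves the deepest leaf is ceil(log2(n)) edges below the root,
so counting node levels inclusive of root and leaves gives ceil(log2(n)) + 1 levels.
log2(21) = 4.3923
ceil(4.3923) = 5
levels = 5 + 1 = 6

6


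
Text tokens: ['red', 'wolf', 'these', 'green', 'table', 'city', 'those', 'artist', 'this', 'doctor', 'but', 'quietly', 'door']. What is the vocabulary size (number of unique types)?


Listing all tokens and tracking unique types:
  Token 1: 'red' -> NEW (unique so far: 1)
  Token 2: 'wolf' -> NEW (unique so far: 2)
  Token 3: 'these' -> NEW (unique so far: 3)
  Token 4: 'green' -> NEW (unique so far: 4)
  Token 5: 'table' -> NEW (unique so far: 5)
  Token 6: 'city' -> NEW (unique so far: 6)
  Token 7: 'those' -> NEW (unique so far: 7)
  Token 8: 'artist' -> NEW (unique so far: 8)
  Token 9: 'this' -> NEW (unique so far: 9)
  Token 10: 'doctor' -> NEW (unique so far: 10)
  Token 11: 'but' -> NEW (unique so far: 11)
  Token 12: 'quietly' -> NEW (unique so far: 12)
  Token 13: 'door' -> NEW (unique so far: 13)
Unique types: ('artist', 'but', 'city', 'doctor', 'door', 'green', 'quietly', 'red', 'table', 'these', 'this', 'those', 'wolf')
Vocabulary size: 13

13


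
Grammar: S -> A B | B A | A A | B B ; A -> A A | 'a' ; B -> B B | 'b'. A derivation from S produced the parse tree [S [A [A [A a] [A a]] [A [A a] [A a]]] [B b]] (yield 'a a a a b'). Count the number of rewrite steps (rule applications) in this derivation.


Every bracketed nonterminal node [X ...] in the tree is produced by exactly one rule application.
Reading the tree off as a leftmost derivation:
  Step 1: S  =>  A B   (applied S -> A B)
  Step 2: A B  =>  A A B   (applied A -> A A)
  Step 3: A A B  =>  A A A B   (applied A -> A A)
  Step 4: A A A B  =>  a A A B   (applied A -> a)
  Step 5: a A A B  =>  a a A B   (applied A -> a)
  Step 6: a a A B  =>  a a A A B   (applied A -> A A)
  Step 7: a a A A B  =>  a a a A B   (applied A -> a)
  Step 8: a a a A B  =>  a a a a B   (applied A -> a)
  Step 9: a a a a B  =>  a a a a b   (applied B -> b)
Final yield: a a a a b
Total rewrite steps: 9

9


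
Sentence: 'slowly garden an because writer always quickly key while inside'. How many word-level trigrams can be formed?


Word trigrams from [10] words:
  Trigram 1: (slowly garden an)
  Trigram 2: (garden an because)
  Trigram 3: (an because writer)
  Trigram 4: (because writer always)
  Trigram 5: (writer always quickly)
  Trigram 6: (always quickly key)
  Trigram 7: (quickly key while)
  Trigram 8: (key while inside)
Total word trigrams: 10 - 2 = 8

8


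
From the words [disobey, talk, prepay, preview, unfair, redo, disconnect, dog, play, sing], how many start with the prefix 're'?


Checking each word for prefix 're':
  'disobey' -> no (count: 0)
  'talk' -> no (count: 0)
  'prepay' -> no (count: 0)
  'preview' -> no (count: 0)
  'unfair' -> no (count: 0)
  'redo' -> YES, starts with 're' (count: 1)
  'disconnect' -> no (count: 1)
  'dog' -> no (count: 1)
  'play' -> no (count: 1)
  'sing' -> no (count: 1)
Total with prefix 're': 1

1


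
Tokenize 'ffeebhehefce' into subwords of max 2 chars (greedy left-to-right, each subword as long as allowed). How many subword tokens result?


'ffeebhehefce' has 12 characters.
Chunking with max size 2:
  Chunk 1: 'ff' (positions 0-1)
  Chunk 2: 'ee' (positions 2-3)
  Chunk 3: 'bh' (positions 4-5)
  Chunk 4: 'eh' (positions 6-7)
  Chunk 5: 'ef' (positions 8-9)
  Chunk 6: 'ce' (positions 10-11)
Total chunks: ceil(12 / 2) = 6

6


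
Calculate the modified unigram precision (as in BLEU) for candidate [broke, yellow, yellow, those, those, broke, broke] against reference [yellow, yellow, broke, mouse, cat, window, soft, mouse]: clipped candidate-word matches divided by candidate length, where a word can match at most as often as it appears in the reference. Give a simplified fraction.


Reference word counts: {'broke': 1, 'cat': 1, 'mouse': 2, 'soft': 1, 'window': 1, 'yellow': 2}
Checking each candidate word (with clipping):
  'broke' -> in reference (ref count 1, used 1/1) -> match (matches: 1)
  'yellow' -> in reference (ref count 2, used 1/2) -> match (matches: 2)
  'yellow' -> in reference (ref count 2, used 2/2) -> match (matches: 3)
  'those' -> not in reference -> no match (matches: 3)
  'those' -> not in reference -> no match (matches: 3)
  'broke' -> ref count 1 already used up (1/1) -> clipped, no match (matches: 3)
  'broke' -> ref count 1 already used up (1/1) -> clipped, no match (matches: 3)
Clipped matches: 3, Candidate length: 7
Precision = 3/7

3/7


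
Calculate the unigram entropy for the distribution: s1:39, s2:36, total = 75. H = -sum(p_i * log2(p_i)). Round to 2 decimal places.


Computing entropy H = -sum(p_i * log2(p_i)):
  s1: p = 39/75 = 0.5200, -p*log2(p) = 0.4906
  s2: p = 36/75 = 0.4800, -p*log2(p) = 0.5083
H = sum of terms = 0.9989
Rounded to 2 decimals: 1.00

1.00


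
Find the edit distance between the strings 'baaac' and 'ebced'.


Building DP table for s1='baaac' (len 5) and s2='ebced' (len 5):
       e  b  c  e  d
    0  1  2  3  4  5
  b 1  1  1  2  3  4
  a 2  2  2  2  3  4
  a 3  3  3  3  3  4
  a 4  4  4  4  4  4
  c 5  5  5  4  5  5
Edit distance = dp[5][5] = 5

5


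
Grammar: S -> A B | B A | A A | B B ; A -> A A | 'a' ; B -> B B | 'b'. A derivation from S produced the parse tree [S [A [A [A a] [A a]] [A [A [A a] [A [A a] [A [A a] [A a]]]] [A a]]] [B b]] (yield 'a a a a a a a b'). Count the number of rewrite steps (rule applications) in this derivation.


Every bracketed nonterminal node [X ...] in the tree is produced by exactly one rule application.
Reading the tree off as a leftmost derivation:
  Step 1: S  =>  A B   (applied S -> A B)
  Step 2: A B  =>  A A B   (applied A -> A A)
  Step 3: A A B  =>  A A A B   (applied A -> A A)
  Step 4: A A A B  =>  a A A B   (applied A -> a)
  Step 5: a A A B  =>  a a A B   (applied A -> a)
  Step 6: a a A B  =>  a a A A B   (applied A -> A A)
  Step 7: a a A A B  =>  a a A A A B   (applied A -> A A)
  Step 8: a a A A A B  =>  a a a A A B   (applied A -> a)
  Step 9: a a a A A B  =>  a a a A A A B   (applied A -> A A)
  Step 10: a a a A A A B  =>  a a a a A A B   (applied A -> a)
  Step 11: a a a a A A B  =>  a a a a A A A B   (applied A -> A A)
  Step 12: a a a a A A A B  =>  a a a a a A A B   (applied A -> a)
  Step 13: a a a a a A A B  =>  a a a a a a A B   (applied A -> a)
  Step 14: a a a a a a A B  =>  a a a a a a a B   (applied A -> a)
  Step 15: a a a a a a a B  =>  a a a a a a a b   (applied B -> b)
Final yield: a a a a a a a b
Total rewrite steps: 15

15


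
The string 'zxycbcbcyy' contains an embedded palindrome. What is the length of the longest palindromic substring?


Scanning 'zxycbcbcyy' for palindromic substrings.
Substring at positions 2-8: 'ycbcbcy'.
Check: reverse('ycbcbcy') = 'ycbcbcy' -> palindrome confirmed.
Neighbouring characters ('x' / 'y') break symmetry, so it cannot extend further.
No longer palindromic substring exists; longest length = 7

7


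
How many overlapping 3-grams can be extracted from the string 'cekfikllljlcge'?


String 'cekfikllljlcge' has length L = 14.
Number of overlapping n-grams = L - n + 1
Substituting: 14 - 3 + 1 = 12

12


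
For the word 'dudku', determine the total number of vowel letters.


Scanning each character of 'dudku':
  Position 1: 'd' -> consonant (running count: 0)
  Position 2: 'u' -> vowel (running count: 1)
  Position 3: 'd' -> consonant (running count: 1)
  Position 4: 'k' -> consonant (running count: 1)
  Position 5: 'u' -> vowel (running count: 2)
Total vowels: 2

2


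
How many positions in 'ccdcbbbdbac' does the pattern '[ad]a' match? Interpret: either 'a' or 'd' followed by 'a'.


Pattern: [ad]a means either 'a' or 'd' followed by 'a'.
Scanning 'ccdcbbbdbac' position-by-position:
  Pos 0: window 'cc' -> no
  Pos 1: window 'cd' -> no
  Pos 2: window 'dc' -> no
  Pos 3: window 'cb' -> no
  Pos 4: window 'bb' -> no
  Pos 5: window 'bb' -> no
  Pos 6: window 'bd' -> no
  Pos 7: window 'db' -> no
  Pos 8: window 'ba' -> no
  Pos 9: window 'ac' -> no
  Pos 10: window 'c' -> no
Total matches: 0

0


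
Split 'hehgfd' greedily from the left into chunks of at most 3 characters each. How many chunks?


'hehgfd' has 6 characters.
Chunking with max size 3:
  Chunk 1: 'heh' (positions 0-2)
  Chunk 2: 'gfd' (positions 3-5)
Total chunks: ceil(6 / 3) = 2

2


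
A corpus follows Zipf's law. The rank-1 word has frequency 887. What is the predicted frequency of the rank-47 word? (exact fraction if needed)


Zipf's law: freq(rank) = f1 / rank
f1 = 887, rank = 47
freq = 887 / 47
GCD(887, 47) = 1
Simplified: 887/47

887/47


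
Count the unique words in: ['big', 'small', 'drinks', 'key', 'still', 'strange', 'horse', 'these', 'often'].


Listing all tokens and tracking unique types:
  Token 1: 'big' -> NEW (unique so far: 1)
  Token 2: 'small' -> NEW (unique so far: 2)
  Token 3: 'drinks' -> NEW (unique so far: 3)
  Token 4: 'key' -> NEW (unique so far: 4)
  Token 5: 'still' -> NEW (unique so far: 5)
  Token 6: 'strange' -> NEW (unique so far: 6)
  Token 7: 'horse' -> NEW (unique so far: 7)
  Token 8: 'these' -> NEW (unique so far: 8)
  Token 9: 'often' -> NEW (unique so far: 9)
Unique types: ('big', 'drinks', 'horse', 'key', 'often', 'small', 'still', 'strange', 'these')
Vocabulary size: 9

9


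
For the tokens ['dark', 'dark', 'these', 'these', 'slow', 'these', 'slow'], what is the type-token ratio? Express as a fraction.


Tokens: 7
Unique types: ('dark', 'slow', 'these') = 3
TTR = 3/7
Already in lowest terms.

3/7


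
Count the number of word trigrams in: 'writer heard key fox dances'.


Word trigrams from [5] words:
  Trigram 1: (writer heard key)
  Trigram 2: (heard key fox)
  Trigram 3: (key fox dances)
Total word trigrams: 5 - 2 = 3

3


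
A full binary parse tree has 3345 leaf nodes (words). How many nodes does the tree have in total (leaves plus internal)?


Leaf nodes (terminals): 3345
Internal nodes = n - 1 = 3345 - 1 = 3344
Total = leaves + internal = 3345 + 3344 = 6689

6689


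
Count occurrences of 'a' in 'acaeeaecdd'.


Scanning 'acaeeaecdd' for 'a':
  Position 0: 'a' -> MATCH (count: 1)
  Position 2: 'a' -> MATCH (count: 2)
  Position 5: 'a' -> MATCH (count: 3)
Total occurrences of 'a': 3

3


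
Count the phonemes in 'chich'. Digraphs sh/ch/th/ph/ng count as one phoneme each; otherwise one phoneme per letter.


Parsing 'chich' greedily, digraphs first:
  'ch' -> digraph (1 consonant phoneme) (phonemes so far: 1)
  'i' -> vowel phoneme (phonemes so far: 2)
  'ch' -> digraph (1 consonant phoneme) (phonemes so far: 3)
Total phonemes: 3

3


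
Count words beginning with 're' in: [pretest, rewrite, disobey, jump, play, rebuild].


Checking each word for prefix 're':
  'pretest' -> no (count: 0)
  'rewrite' -> YES, starts with 're' (count: 1)
  'disobey' -> no (count: 1)
  'jump' -> no (count: 1)
  'play' -> no (count: 1)
  'rebuild' -> YES, starts with 're' (count: 2)
Total with prefix 're': 2

2


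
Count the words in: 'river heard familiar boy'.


Counting words by splitting on spaces:
  Word 1: 'river'
  Word 2: 'heard'
  Word 3: 'familiar'
  Word 4: 'boy'
Total words: 4

4


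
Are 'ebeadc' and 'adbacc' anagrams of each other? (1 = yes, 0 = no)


Sort characters of 'ebeadc': 'abcdee'
Sort characters of 'adbacc': 'aabccd'
Sorted forms differ -> they are NOT anagrams
Result: 0

0


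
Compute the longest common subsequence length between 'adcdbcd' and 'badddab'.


DP table for LCS of 'adcdbcd' and 'badddab':
       b  a  d  d  d  a  b
    0  0  0  0  0  0  0  0
  a 0  0  1  1  1  1  1  1
  d 0  0  1  2  2  2  2  2
  c 0  0  1  2  2  2  2  2
  d 0  0  1  2  3  3  3  3
  b 0  1  1  2  3  3  3  4
  c 0  1  1  2  3  3  3  4
  d 0  1  1  2  3  4  4  4
LCS: 'addb'
LCS length = 4

4


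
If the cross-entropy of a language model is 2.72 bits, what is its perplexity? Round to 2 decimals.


Perplexity formula: PP = 2^H
H = 2.72
PP = 2^2.72
Decompose: 2^2.72 = 2^2 * 2^0.72
2^2 = 4, 2^0.72 ~ 1.6471820
PP ~ 4 * 1.6471820 = 6.5887280
Rounded to 2 decimals: 6.59

6.59


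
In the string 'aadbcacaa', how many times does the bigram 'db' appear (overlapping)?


Scanning 'aadbcacaa' for bigram 'db':
  Position 0: 'aa' -> no
  Position 1: 'ad' -> no
  Position 2: 'db' -> MATCH
  Position 3: 'bc' -> no
  Position 4: 'ca' -> no
  Position 5: 'ac' -> no
  Position 6: 'ca' -> no
  Position 7: 'aa' -> no
Total matches: 1

1


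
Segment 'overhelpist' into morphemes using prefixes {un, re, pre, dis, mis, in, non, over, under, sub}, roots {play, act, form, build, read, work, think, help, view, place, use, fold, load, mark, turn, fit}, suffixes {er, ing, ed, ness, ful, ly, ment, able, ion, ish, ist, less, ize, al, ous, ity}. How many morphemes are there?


Segmenting 'overhelpist' against the inventory:
  'over' -> prefix (morpheme 1)
  'help' -> root (morpheme 2)
  'ist' -> suffix (morpheme 3)
Total morphemes: 3

3


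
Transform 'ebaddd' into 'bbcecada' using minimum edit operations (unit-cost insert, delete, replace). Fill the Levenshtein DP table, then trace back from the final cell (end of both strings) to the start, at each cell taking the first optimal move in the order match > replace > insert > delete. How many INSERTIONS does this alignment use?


Edit distance = 6. Backtracking from cell (6, 8) with preference match > replace > insert > delete,
then listing the resulting alignment 'ebaddd' -> 'bbcecada' left to right:
  Step 1: replace e->b
  Step 2: keep 'b'
  Step 3: insert 'c' [insertion #1]
  Step 4: insert 'e' [insertion #2]
  Step 5: replace a->c
  Step 6: replace d->a
  Step 7: keep 'd'
  Step 8: replace d->a
Total insertions: 2

2


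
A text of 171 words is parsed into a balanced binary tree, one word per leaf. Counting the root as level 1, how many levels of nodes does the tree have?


In a balanced binary tree with n leaves the deepest leaf is ceil(log2(n)) edges below the root,
so counting node levels inclusive of root and leaves gives ceil(log2(n)) + 1 levels.
log2(171) = 7.4179
ceil(7.4179) = 8
levels = 8 + 1 = 9

9


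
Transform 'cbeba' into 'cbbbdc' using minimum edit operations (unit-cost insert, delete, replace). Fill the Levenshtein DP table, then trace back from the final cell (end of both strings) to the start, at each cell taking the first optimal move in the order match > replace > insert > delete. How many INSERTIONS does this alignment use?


Edit distance = 3. Backtracking from cell (5, 6) with preference match > replace > insert > delete,
then listing the resulting alignment 'cbeba' -> 'cbbbdc' left to right:
  Step 1: keep 'c'
  Step 2: keep 'b'
  Step 3: replace e->b
  Step 4: keep 'b'
  Step 5: insert 'd' [insertion #1]
  Step 6: replace a->c
Total insertions: 1

1


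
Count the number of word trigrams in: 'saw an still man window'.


Word trigrams from [5] words:
  Trigram 1: (saw an still)
  Trigram 2: (an still man)
  Trigram 3: (still man window)
Total word trigrams: 5 - 2 = 3

3


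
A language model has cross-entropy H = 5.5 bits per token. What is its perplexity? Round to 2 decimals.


Perplexity formula: PP = 2^H
H = 5.5
PP = 2^5.5
Decompose: 2^5.5 = 2^5 * 2^0.5 = 2^5 * sqrt(2)
2^5 = 32, sqrt(2) ~ 1.4142136
PP ~ 32 * 1.4142136 = 45.2548352
Rounded to 2 decimals: 45.25

45.25


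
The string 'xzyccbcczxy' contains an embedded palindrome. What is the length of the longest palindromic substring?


Scanning 'xzyccbcczxy' for palindromic substrings.
Substring at positions 3-7: 'ccbcc'.
Check: reverse('ccbcc') = 'ccbcc' -> palindrome confirmed.
Neighbouring characters ('y' / 'z') break symmetry, so it cannot extend further.
No longer palindromic substring exists; longest length = 5

5


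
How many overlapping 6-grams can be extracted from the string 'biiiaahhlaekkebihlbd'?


String 'biiiaahhlaekkebihlbd' has length L = 20.
Number of overlapping n-grams = L - n + 1
Substituting: 20 - 6 + 1 = 15

15


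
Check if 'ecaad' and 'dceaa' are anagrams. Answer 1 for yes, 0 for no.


Sort characters of 'ecaad': 'aacde'
Sort characters of 'dceaa': 'aacde'
Sorted forms match -> they ARE anagrams
Result: 1

1


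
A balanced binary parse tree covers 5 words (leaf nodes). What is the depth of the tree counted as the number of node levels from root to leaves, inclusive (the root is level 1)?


In a balanced binary tree with n leaves the deepest leaf is ceil(log2(n)) edges below the root,
so counting node levels inclusive of root and leaves gives ceil(log2(n)) + 1 levels.
log2(5) = 2.3219
ceil(2.3219) = 3
levels = 3 + 1 = 4

4


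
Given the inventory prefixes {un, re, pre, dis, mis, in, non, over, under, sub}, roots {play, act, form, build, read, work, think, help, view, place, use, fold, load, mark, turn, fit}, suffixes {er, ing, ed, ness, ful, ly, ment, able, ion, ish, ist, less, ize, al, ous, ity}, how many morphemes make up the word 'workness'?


Segmenting 'workness' against the inventory:
  'work' -> root (morpheme 1)
  'ness' -> suffix (morpheme 2)
Total morphemes: 2

2


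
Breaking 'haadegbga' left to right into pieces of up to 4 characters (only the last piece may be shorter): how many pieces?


'haadegbga' has 9 characters.
Chunking with max size 4:
  Chunk 1: 'haad' (positions 0-3)
  Chunk 2: 'egbg' (positions 4-7)
  Chunk 3: 'a' (positions 8-8)
Total chunks: ceil(9 / 4) = 3

3


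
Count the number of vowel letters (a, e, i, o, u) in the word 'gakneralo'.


Scanning each character of 'gakneralo':
  Position 1: 'g' -> consonant (running count: 0)
  Position 2: 'a' -> vowel (running count: 1)
  Position 3: 'k' -> consonant (running count: 1)
  Position 4: 'n' -> consonant (running count: 1)
  Position 5: 'e' -> vowel (running count: 2)
  Position 6: 'r' -> consonant (running count: 2)
  Position 7: 'a' -> vowel (running count: 3)
  Position 8: 'l' -> consonant (running count: 3)
  Position 9: 'o' -> vowel (running count: 4)
Total vowels: 4

4


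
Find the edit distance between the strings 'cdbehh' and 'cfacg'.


Building DP table for s1='cdbehh' (len 6) and s2='cfacg' (len 5):
       c  f  a  c  g
    0  1  2  3  4  5
  c 1  0  1  2  3  4
  d 2  1  1  2  3  4
  b 3  2  2  2  3  4
  e 4  3  3  3  3  4
  h 5  4  4  4  4  4
  h 6  5  5  5  5  5
Edit distance = dp[6][5] = 5

5


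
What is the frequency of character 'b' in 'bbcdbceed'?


Scanning 'bbcdbceed' for 'b':
  Position 0: 'b' -> MATCH (count: 1)
  Position 1: 'b' -> MATCH (count: 2)
  Position 4: 'b' -> MATCH (count: 3)
Total occurrences of 'b': 3

3


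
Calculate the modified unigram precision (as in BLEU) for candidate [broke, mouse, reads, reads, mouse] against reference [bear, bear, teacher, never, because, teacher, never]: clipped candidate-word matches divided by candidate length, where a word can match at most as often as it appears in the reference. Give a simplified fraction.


Reference word counts: {'bear': 2, 'because': 1, 'never': 2, 'teacher': 2}
Checking each candidate word (with clipping):
  'broke' -> not in reference -> no match (matches: 0)
  'mouse' -> not in reference -> no match (matches: 0)
  'reads' -> not in reference -> no match (matches: 0)
  'reads' -> not in reference -> no match (matches: 0)
  'mouse' -> not in reference -> no match (matches: 0)
Clipped matches: 0, Candidate length: 5
Precision = 0/5 = 0

0


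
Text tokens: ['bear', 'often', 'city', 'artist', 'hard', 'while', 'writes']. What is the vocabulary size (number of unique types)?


Listing all tokens and tracking unique types:
  Token 1: 'bear' -> NEW (unique so far: 1)
  Token 2: 'often' -> NEW (unique so far: 2)
  Token 3: 'city' -> NEW (unique so far: 3)
  Token 4: 'artist' -> NEW (unique so far: 4)
  Token 5: 'hard' -> NEW (unique so far: 5)
  Token 6: 'while' -> NEW (unique so far: 6)
  Token 7: 'writes' -> NEW (unique so far: 7)
Unique types: ('artist', 'bear', 'city', 'hard', 'often', 'while', 'writes')
Vocabulary size: 7

7


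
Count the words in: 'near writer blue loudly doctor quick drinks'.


Counting words by splitting on spaces:
  Word 1: 'near'
  Word 2: 'writer'
  Word 3: 'blue'
  Word 4: 'loudly'
  Word 5: 'doctor'
  Word 6: 'quick'
  Word 7: 'drinks'
Total words: 7

7


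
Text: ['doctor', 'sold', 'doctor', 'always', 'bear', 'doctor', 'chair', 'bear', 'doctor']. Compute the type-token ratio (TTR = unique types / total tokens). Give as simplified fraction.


Tokens: 9
Unique types: ('always', 'bear', 'chair', 'doctor', 'sold') = 5
TTR = 5/9
Already in lowest terms.

5/9


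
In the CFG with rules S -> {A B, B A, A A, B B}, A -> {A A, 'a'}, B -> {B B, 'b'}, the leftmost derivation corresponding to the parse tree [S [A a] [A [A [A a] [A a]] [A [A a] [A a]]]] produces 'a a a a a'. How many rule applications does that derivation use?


Every bracketed nonterminal node [X ...] in the tree is produced by exactly one rule application.
Reading the tree off as a leftmost derivation:
  Step 1: S  =>  A A   (applied S -> A A)
  Step 2: A A  =>  a A   (applied A -> a)
  Step 3: a A  =>  a A A   (applied A -> A A)
  Step 4: a A A  =>  a A A A   (applied A -> A A)
  Step 5: a A A A  =>  a a A A   (applied A -> a)
  Step 6: a a A A  =>  a a a A   (applied A -> a)
  Step 7: a a a A  =>  a a a A A   (applied A -> A A)
  Step 8: a a a A A  =>  a a a a A   (applied A -> a)
  Step 9: a a a a A  =>  a a a a a   (applied A -> a)
Final yield: a a a a a
Total rewrite steps: 9

9


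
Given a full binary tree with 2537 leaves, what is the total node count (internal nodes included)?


Leaf nodes (terminals): 2537
Internal nodes = n - 1 = 2537 - 1 = 2536
Total = leaves + internal = 2537 + 2536 = 5073

5073


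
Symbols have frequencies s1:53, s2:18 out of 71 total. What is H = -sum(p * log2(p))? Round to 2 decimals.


Computing entropy H = -sum(p_i * log2(p_i)):
  s1: p = 53/71 = 0.7465, -p*log2(p) = 0.3149
  s2: p = 18/71 = 0.2535, -p*log2(p) = 0.5019
H = sum of terms = 0.8168
Rounded to 2 decimals: 0.82

0.82


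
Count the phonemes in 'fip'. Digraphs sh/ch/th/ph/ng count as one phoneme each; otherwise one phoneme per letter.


Parsing 'fip' greedily, digraphs first:
  'f' -> consonant phoneme (phonemes so far: 1)
  'i' -> vowel phoneme (phonemes so far: 2)
  'p' -> consonant phoneme (phonemes so far: 3)
Total phonemes: 3

3


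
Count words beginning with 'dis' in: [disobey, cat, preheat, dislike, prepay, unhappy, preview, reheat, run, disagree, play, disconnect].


Checking each word for prefix 'dis':
  'disobey' -> YES, starts with 'dis' (count: 1)
  'cat' -> no (count: 1)
  'preheat' -> no (count: 1)
  'dislike' -> YES, starts with 'dis' (count: 2)
  'prepay' -> no (count: 2)
  'unhappy' -> no (count: 2)
  'preview' -> no (count: 2)
  'reheat' -> no (count: 2)
  'run' -> no (count: 2)
  'disagree' -> YES, starts with 'dis' (count: 3)
  'play' -> no (count: 3)
  'disconnect' -> YES, starts with 'dis' (count: 4)
Total with prefix 'dis': 4

4


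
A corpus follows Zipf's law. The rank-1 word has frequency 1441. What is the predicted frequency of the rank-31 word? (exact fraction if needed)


Zipf's law: freq(rank) = f1 / rank
f1 = 1441, rank = 31
freq = 1441 / 31
GCD(1441, 31) = 1
Simplified: 1441/31

1441/31


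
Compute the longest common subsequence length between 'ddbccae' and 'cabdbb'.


DP table for LCS of 'ddbccae' and 'cabdbb':
       c  a  b  d  b  b
    0  0  0  0  0  0  0
  d 0  0  0  0  1  1  1
  d 0  0  0  0  1  1  1
  b 0  0  0  1  1  2  2
  c 0  1  1  1  1  2  2
  c 0  1  1  1  1  2  2
  a 0  1  2  2  2  2  2
  e 0  1  2  2  2  2  2
LCS: 'db'
LCS length = 2

2


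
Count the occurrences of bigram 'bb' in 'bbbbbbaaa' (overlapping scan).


Scanning 'bbbbbbaaa' for bigram 'bb':
  Position 0: 'bb' -> MATCH
  Position 1: 'bb' -> MATCH
  Position 2: 'bb' -> MATCH
  Position 3: 'bb' -> MATCH
  Position 4: 'bb' -> MATCH
  Position 5: 'ba' -> no
  Position 6: 'aa' -> no
  Position 7: 'aa' -> no
Total matches: 5

5


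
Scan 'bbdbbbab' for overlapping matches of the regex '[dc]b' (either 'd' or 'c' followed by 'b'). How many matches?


Pattern: [dc]b means either 'd' or 'c' followed by 'b'.
Scanning 'bbdbbbab' position-by-position:
  Pos 0: window 'bb' -> no
  Pos 1: window 'bd' -> no
  Pos 2: window 'db' -> MATCH
  Pos 3: window 'bb' -> no
  Pos 4: window 'bb' -> no
  Pos 5: window 'ba' -> no
  Pos 6: window 'ab' -> no
  Pos 7: window 'b' -> no
Total matches: 1

1


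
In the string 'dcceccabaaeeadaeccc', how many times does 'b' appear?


Scanning 'dcceccabaaeeadaeccc' for 'b':
  Position 7: 'b' -> MATCH (count: 1)
Total occurrences of 'b': 1

1


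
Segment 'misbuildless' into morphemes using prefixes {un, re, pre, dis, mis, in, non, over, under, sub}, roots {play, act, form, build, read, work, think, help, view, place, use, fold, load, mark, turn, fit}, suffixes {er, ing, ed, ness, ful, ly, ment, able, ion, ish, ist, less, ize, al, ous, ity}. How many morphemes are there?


Segmenting 'misbuildless' against the inventory:
  'mis' -> prefix (morpheme 1)
  'build' -> root (morpheme 2)
  'less' -> suffix (morpheme 3)
Total morphemes: 3

3


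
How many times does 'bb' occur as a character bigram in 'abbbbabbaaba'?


Scanning 'abbbbabbaaba' for bigram 'bb':
  Position 0: 'ab' -> no
  Position 1: 'bb' -> MATCH
  Position 2: 'bb' -> MATCH
  Position 3: 'bb' -> MATCH
  Position 4: 'ba' -> no
  Position 5: 'ab' -> no
  Position 6: 'bb' -> MATCH
  Position 7: 'ba' -> no
  Position 8: 'aa' -> no
  Position 9: 'ab' -> no
  Position 10: 'ba' -> no
Total matches: 4

4


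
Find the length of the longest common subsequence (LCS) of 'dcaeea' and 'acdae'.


DP table for LCS of 'dcaeea' and 'acdae':
       a  c  d  a  e
    0  0  0  0  0  0
  d 0  0  0  1  1  1
  c 0  0  1  1  1  1
  a 0  1  1  1  2  2
  e 0  1  1  1  2  3
  e 0  1  1  1  2  3
  a 0  1  1  1  2  3
LCS: 'dae'
LCS length = 3

3


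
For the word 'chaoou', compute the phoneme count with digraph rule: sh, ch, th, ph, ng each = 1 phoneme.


Parsing 'chaoou' greedily, digraphs first:
  'ch' -> digraph (1 consonant phoneme) (phonemes so far: 1)
  'a' -> vowel phoneme (phonemes so far: 2)
  'o' -> vowel phoneme (phonemes so far: 3)
  'o' -> vowel phoneme (phonemes so far: 4)
  'u' -> vowel phoneme (phonemes so far: 5)
Total phonemes: 5

5


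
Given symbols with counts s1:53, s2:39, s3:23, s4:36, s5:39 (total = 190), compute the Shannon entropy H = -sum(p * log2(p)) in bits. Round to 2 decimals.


Computing entropy H = -sum(p_i * log2(p_i)):
  s1: p = 53/190 = 0.2789, -p*log2(p) = 0.5138
  s2: p = 39/190 = 0.2053, -p*log2(p) = 0.4689
  s3: p = 23/190 = 0.1211, -p*log2(p) = 0.3688
  s4: p = 36/190 = 0.1895, -p*log2(p) = 0.4547
  s5: p = 39/190 = 0.2053, -p*log2(p) = 0.4689
H = sum of terms = 2.2751
Rounded to 2 decimals: 2.28

2.28


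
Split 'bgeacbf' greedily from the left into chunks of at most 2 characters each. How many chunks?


'bgeacbf' has 7 characters.
Chunking with max size 2:
  Chunk 1: 'bg' (positions 0-1)
  Chunk 2: 'ea' (positions 2-3)
  Chunk 3: 'cb' (positions 4-5)
  Chunk 4: 'f' (positions 6-6)
Total chunks: ceil(7 / 2) = 4

4


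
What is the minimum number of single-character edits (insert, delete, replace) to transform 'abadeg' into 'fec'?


Building DP table for s1='abadeg' (len 6) and s2='fec' (len 3):
       f  e  c
    0  1  2  3
  a 1  1  2  3
  b 2  2  2  3
  a 3  3  3  3
  d 4  4  4  4
  e 5  5  4  5
  g 6  6  5  5
Edit distance = dp[6][3] = 5

5


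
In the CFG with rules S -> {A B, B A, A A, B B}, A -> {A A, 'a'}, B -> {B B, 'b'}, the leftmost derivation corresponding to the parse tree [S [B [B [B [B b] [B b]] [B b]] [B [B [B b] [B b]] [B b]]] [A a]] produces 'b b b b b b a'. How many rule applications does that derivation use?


Every bracketed nonterminal node [X ...] in the tree is produced by exactly one rule application.
Reading the tree off as a leftmost derivation:
  Step 1: S  =>  B A   (applied S -> B A)
  Step 2: B A  =>  B B A   (applied B -> B B)
  Step 3: B B A  =>  B B B A   (applied B -> B B)
  Step 4: B B B A  =>  B B B B A   (applied B -> B B)
  Step 5: B B B B A  =>  b B B B A   (applied B -> b)
  Step 6: b B B B A  =>  b b B B A   (applied B -> b)
  Step 7: b b B B A  =>  b b b B A   (applied B -> b)
  Step 8: b b b B A  =>  b b b B B A   (applied B -> B B)
  Step 9: b b b B B A  =>  b b b B B B A   (applied B -> B B)
  Step 10: b b b B B B A  =>  b b b b B B A   (applied B -> b)
  Step 11: b b b b B B A  =>  b b b b b B A   (applied B -> b)
  Step 12: b b b b b B A  =>  b b b b b b A   (applied B -> b)
  Step 13: b b b b b b A  =>  b b b b b b a   (applied A -> a)
Final yield: b b b b b b a
Total rewrite steps: 13

13


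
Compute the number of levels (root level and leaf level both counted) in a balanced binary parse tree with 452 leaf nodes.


In a balanced binary tree with n leaves the deepest leaf is ceil(log2(n)) edges below the root,
so counting node levels inclusive of root and leaves gives ceil(log2(n)) + 1 levels.
log2(452) = 8.8202
ceil(8.8202) = 9
levels = 9 + 1 = 10

10


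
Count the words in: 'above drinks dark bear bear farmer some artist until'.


Counting words by splitting on spaces:
  Word 1: 'above'
  Word 2: 'drinks'
  Word 3: 'dark'
  Word 4: 'bear'
  Word 5: 'bear'
  Word 6: 'farmer'
  Word 7: 'some'
  Word 8: 'artist'
  Word 9: 'until'
Total words: 9

9


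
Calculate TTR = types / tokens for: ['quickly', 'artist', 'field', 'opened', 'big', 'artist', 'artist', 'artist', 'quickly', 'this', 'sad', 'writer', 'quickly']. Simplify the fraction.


Tokens: 13
Unique types: ('artist', 'big', 'field', 'opened', 'quickly', 'sad', 'this', 'writer') = 8
TTR = 8/13
Already in lowest terms.

8/13


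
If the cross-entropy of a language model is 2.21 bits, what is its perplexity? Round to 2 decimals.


Perplexity formula: PP = 2^H
H = 2.21
PP = 2^2.21
Decompose: 2^2.21 = 2^2 * 2^0.21
2^2 = 4, 2^0.21 ~ 1.1566882
PP ~ 4 * 1.1566882 = 4.6267528
Rounded to 2 decimals: 4.63

4.63


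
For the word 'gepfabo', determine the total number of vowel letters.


Scanning each character of 'gepfabo':
  Position 1: 'g' -> consonant (running count: 0)
  Position 2: 'e' -> vowel (running count: 1)
  Position 3: 'p' -> consonant (running count: 1)
  Position 4: 'f' -> consonant (running count: 1)
  Position 5: 'a' -> vowel (running count: 2)
  Position 6: 'b' -> consonant (running count: 2)
  Position 7: 'o' -> vowel (running count: 3)
Total vowels: 3

3


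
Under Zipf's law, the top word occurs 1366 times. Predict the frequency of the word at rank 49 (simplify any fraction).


Zipf's law: freq(rank) = f1 / rank
f1 = 1366, rank = 49
freq = 1366 / 49
GCD(1366, 49) = 1
Simplified: 1366/49

1366/49


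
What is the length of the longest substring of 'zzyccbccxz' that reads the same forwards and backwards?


Scanning 'zzyccbccxz' for palindromic substrings.
Substring at positions 3-7: 'ccbcc'.
Check: reverse('ccbcc') = 'ccbcc' -> palindrome confirmed.
Neighbouring characters ('y' / 'x') break symmetry, so it cannot extend further.
No longer palindromic substring exists; longest length = 5

5


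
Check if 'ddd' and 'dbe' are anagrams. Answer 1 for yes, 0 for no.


Sort characters of 'ddd': 'ddd'
Sort characters of 'dbe': 'bde'
Sorted forms differ -> they are NOT anagrams
Result: 0

0


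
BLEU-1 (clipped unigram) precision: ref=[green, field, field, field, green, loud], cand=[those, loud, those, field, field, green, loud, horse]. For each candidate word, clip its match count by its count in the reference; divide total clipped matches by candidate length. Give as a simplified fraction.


Reference word counts: {'field': 3, 'green': 2, 'loud': 1}
Checking each candidate word (with clipping):
  'those' -> not in reference -> no match (matches: 0)
  'loud' -> in reference (ref count 1, used 1/1) -> match (matches: 1)
  'those' -> not in reference -> no match (matches: 1)
  'field' -> in reference (ref count 3, used 1/3) -> match (matches: 2)
  'field' -> in reference (ref count 3, used 2/3) -> match (matches: 3)
  'green' -> in reference (ref count 2, used 1/2) -> match (matches: 4)
  'loud' -> ref count 1 already used up (1/1) -> clipped, no match (matches: 4)
  'horse' -> not in reference -> no match (matches: 4)
Clipped matches: 4, Candidate length: 8
Precision = 4/8 = 1/2

1/2
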